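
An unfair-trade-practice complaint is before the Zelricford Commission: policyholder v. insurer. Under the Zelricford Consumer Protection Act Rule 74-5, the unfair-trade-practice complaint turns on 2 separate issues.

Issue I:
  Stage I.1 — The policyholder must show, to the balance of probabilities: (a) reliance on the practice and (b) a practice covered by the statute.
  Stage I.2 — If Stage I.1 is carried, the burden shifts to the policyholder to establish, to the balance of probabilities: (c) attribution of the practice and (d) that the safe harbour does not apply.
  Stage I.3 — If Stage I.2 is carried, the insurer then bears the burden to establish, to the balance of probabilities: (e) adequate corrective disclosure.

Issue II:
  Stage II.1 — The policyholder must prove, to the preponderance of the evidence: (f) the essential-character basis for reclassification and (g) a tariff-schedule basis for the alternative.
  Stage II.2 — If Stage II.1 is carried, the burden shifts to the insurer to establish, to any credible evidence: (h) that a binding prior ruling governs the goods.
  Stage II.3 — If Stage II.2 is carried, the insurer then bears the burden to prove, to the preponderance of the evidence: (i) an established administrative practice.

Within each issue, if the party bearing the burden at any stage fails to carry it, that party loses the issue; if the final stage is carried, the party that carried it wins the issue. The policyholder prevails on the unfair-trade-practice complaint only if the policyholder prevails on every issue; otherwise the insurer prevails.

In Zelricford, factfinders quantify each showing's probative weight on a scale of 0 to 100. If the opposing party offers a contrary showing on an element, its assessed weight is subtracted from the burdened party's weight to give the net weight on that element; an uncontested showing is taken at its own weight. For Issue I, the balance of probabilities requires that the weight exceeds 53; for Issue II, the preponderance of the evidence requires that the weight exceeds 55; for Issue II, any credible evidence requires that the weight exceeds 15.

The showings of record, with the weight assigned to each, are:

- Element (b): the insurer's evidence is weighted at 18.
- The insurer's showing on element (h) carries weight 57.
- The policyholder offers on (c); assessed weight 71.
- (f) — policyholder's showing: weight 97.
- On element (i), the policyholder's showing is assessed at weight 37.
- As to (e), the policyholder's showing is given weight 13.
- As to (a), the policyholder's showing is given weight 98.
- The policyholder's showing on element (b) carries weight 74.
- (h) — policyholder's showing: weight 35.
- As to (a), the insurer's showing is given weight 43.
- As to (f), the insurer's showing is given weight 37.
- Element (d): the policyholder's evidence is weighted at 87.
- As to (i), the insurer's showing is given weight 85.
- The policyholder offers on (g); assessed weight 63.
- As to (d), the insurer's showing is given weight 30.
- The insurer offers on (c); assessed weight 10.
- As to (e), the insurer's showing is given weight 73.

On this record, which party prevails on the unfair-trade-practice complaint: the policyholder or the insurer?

— Issue I —
Stage I.1 (policyholder, the balance of probabilities, weight exceeds 53): (a) net 98−43=55 > 53 — meets; (b) net 74−18=56 > 53 — meets.
  Stage I.1 carried; the burden remains with the policyholder.
Stage I.2 (policyholder, the balance of probabilities, weight exceeds 53): (c) net 71−10=61 > 53 — meets; (d) net 87−30=57 > 53 — meets.
  All elements met. The burden passes to the insurer.
Stage I.3 (insurer, the balance of probabilities, weight exceeds 53): (e) net 73−13=60 > 53 — meets.
  Stage I.3 carried; the final stage is satisfied.
With every stage satisfied, the insurer prevails on this issue.
— Issue II —
Stage II.1 — burden on policyholder; standard: the preponderance of the evidence (weight exceeds 55).
    (f): 97 − 37 = 60 > 55 [met]
    (g): 63 > 55 [met]
  Stage II.1 is satisfied; the onus moves to the insurer.
Stage II.2 — burden on insurer; standard: any credible evidence (weight exceeds 15).
    (h): 57 − 35 = 22 > 15 [met]
  All elements met. The insurer retains the burden for Stage II.3.
Stage II.3 — burden on insurer; standard: the preponderance of the evidence (weight exceeds 55).
    (i): 85 − 37 = 48 ≤ 55 [not met]
  Stage II.3 not carried; the insurer fails its burden.
The analysis ends at Stage II.3; the policyholder prevails on this issue.
Per-issue: Issue I → insurer; Issue II → policyholder. The policyholder must prevail on every issue; overall, the insurer prevails.

insurer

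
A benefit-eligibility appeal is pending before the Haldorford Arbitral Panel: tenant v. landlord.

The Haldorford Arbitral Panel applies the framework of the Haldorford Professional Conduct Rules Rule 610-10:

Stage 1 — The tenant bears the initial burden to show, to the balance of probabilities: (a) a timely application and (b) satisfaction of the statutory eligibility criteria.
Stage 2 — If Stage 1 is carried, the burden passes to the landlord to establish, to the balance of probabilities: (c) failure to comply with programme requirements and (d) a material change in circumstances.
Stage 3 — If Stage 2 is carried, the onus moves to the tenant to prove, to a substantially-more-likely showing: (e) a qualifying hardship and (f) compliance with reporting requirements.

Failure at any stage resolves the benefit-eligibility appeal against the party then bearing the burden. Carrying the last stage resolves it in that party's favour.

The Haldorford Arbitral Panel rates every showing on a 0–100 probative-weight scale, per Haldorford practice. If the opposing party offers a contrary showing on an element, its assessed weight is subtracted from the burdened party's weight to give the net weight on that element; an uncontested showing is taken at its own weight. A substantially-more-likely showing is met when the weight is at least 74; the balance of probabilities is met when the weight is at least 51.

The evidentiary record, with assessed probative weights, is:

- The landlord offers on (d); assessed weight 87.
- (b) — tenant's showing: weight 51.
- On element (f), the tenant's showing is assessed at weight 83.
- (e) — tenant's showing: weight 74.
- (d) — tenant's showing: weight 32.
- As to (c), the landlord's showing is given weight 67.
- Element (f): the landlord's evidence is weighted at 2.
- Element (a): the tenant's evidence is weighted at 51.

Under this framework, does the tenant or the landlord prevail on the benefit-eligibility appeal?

tenant

Stage 1 — burden on tenant; standard: the balance of probabilities (weight is at least 51).
    (a): 51 ≥ 51 [met]
    (b): 51 ≥ 51 [met]
  Stage 1 is satisfied; the onus moves to the landlord.
Stage 2 — burden on landlord; standard: the balance of probabilities (weight is at least 51).
    (c): 67 ≥ 51 [met]
    (d): 87 − 32 = 55 ≥ 51 [met]
  All elements met. The burden passes to the tenant.
Stage 3 — burden on tenant; standard: a substantially-more-likely showing (weight is at least 74).
    (e): 74 ≥ 74 [met]
    (f): 83 − 2 = 81 ≥ 74 [met]
  The tenant carries the last stage.
With every stage satisfied, the tenant prevails.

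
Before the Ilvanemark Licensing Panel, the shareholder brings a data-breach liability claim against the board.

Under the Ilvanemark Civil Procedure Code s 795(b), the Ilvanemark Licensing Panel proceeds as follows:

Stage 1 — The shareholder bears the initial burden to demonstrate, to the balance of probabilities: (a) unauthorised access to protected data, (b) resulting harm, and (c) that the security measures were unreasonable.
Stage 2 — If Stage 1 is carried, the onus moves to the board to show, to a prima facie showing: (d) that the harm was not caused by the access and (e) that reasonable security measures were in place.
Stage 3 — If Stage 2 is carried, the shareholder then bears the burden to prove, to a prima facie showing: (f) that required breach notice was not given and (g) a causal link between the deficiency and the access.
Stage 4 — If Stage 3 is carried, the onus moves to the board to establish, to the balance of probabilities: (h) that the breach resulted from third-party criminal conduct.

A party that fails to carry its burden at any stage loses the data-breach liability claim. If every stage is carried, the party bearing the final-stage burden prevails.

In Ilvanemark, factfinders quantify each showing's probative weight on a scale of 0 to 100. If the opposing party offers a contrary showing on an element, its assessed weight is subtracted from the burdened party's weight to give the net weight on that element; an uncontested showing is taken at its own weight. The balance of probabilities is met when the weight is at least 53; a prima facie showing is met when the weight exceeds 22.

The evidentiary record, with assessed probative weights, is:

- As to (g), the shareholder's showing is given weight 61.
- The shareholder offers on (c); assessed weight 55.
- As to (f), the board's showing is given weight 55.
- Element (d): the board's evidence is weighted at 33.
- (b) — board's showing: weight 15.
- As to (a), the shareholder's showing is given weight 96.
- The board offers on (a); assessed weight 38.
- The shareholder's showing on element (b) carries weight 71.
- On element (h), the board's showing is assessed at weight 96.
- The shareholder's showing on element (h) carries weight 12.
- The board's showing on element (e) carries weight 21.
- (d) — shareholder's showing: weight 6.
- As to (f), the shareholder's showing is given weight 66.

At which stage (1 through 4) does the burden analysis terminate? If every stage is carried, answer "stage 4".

Stage 1 (shareholder, the balance of probabilities, weight is at least 53): (a) net 96−38=58 ≥ 53 — meets; (b) net 71−15=56 ≥ 53 — meets; (c) 55 ≥ 53 — meets.
  All elements met. The burden passes to the board.
Stage 2 (board, a prima facie showing, weight exceeds 22): (d) net 33−6=27 > 22 — meets; (e) 21 ≤ 22 — fails.
  Stage 2 not carried; the board fails its burden.
So the shareholder prevails.

stage 2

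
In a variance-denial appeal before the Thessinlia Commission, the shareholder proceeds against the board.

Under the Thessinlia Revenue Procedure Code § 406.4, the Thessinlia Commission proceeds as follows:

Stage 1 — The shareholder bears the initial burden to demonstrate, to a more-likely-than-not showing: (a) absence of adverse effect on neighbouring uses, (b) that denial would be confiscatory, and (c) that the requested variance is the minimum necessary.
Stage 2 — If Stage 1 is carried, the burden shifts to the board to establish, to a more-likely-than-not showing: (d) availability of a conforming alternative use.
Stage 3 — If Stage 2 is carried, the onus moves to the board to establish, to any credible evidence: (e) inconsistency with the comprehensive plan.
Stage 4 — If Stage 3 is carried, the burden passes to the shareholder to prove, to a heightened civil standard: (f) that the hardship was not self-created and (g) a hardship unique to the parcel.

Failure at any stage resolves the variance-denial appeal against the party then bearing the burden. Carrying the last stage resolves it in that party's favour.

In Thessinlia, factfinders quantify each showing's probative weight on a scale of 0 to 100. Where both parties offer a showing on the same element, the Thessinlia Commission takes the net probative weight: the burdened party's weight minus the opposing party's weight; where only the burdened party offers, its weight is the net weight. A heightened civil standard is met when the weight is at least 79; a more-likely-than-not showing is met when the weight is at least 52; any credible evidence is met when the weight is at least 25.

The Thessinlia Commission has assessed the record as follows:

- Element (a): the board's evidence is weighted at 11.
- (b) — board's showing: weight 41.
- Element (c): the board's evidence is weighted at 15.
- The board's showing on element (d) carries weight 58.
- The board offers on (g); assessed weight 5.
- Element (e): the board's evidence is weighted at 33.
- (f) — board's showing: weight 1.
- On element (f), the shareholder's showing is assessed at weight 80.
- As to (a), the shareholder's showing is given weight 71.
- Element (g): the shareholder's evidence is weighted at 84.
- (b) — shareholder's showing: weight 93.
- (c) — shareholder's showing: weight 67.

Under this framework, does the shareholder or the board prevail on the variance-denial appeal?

shareholder

Stage 1 — burden on shareholder; standard: a more-likely-than-not showing (weight is at least 52).
    (a): 71 − 11 = 60 ≥ 52 [met]
    (b): 93 − 41 = 52 ≥ 52 [met]
    (c): 67 − 15 = 52 ≥ 52 [met]
  All elements met. The burden passes to the board.
Stage 2 — burden on board; standard: a more-likely-than-not showing (weight is at least 52).
    (d): 58 ≥ 52 [met]
  All elements met. The board retains the burden for Stage 3.
Stage 3 — burden on board; standard: any credible evidence (weight is at least 25).
    (e): 33 ≥ 25 [met]
  Stage 3 is satisfied; the onus moves to the shareholder.
Stage 4 — burden on shareholder; standard: a heightened civil standard (weight is at least 79).
    (f): 80 − 1 = 79 ≥ 79 [met]
    (g): 84 − 5 = 79 ≥ 79 [met]
  All elements met at the final stage.
Every stage carried; the shareholder prevails.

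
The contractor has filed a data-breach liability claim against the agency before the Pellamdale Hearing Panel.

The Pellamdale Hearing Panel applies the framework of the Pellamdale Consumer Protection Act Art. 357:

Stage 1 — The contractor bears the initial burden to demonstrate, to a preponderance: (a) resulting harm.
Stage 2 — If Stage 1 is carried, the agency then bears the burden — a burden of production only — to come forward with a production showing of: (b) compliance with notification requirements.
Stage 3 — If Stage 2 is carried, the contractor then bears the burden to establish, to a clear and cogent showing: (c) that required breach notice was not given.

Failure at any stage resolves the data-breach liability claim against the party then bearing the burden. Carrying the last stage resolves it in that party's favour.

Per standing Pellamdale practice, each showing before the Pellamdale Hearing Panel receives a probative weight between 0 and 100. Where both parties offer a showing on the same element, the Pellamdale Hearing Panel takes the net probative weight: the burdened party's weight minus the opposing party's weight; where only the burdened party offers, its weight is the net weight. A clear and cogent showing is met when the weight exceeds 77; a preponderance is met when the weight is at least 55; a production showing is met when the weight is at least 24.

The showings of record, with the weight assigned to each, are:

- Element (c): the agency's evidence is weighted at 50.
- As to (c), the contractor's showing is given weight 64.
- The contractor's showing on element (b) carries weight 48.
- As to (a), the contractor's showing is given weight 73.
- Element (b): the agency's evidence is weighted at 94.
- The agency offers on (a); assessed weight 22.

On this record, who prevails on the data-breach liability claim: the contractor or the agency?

At Stage 1 the contractor must meet a preponderance (weight is at least 55): on (a) the weight is 73 less the opposing 22 gives net 51, < 55, so (a) does not meet the standard.
  The contractor does not carry Stage 1.
The analysis ends at Stage 1; the agency prevails.

agency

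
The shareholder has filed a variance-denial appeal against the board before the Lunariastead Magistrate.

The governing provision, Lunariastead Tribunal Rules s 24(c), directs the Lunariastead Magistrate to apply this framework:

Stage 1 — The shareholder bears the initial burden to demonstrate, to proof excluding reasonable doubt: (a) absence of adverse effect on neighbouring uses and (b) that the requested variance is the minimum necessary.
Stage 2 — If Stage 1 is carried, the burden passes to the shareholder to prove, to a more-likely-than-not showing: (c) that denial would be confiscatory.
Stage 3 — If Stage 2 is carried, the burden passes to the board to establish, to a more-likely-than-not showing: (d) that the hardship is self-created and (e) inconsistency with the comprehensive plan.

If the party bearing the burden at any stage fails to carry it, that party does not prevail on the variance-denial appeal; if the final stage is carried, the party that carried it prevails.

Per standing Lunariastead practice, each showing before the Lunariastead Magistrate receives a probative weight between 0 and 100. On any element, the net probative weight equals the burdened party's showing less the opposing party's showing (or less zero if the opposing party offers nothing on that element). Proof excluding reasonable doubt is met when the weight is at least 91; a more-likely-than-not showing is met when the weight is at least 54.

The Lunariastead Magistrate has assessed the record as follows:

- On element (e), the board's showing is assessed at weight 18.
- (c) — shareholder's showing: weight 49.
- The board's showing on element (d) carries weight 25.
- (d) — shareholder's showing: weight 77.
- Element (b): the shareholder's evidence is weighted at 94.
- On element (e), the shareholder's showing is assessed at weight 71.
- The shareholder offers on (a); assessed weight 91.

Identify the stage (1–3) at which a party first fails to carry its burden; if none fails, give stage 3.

stage 2

Stage 1 (shareholder, proof excluding reasonable doubt, weight is at least 91): (a) 91 ≥ 91 — meets; (b) 94 ≥ 91 — meets.
  All elements met. The shareholder retains the burden for Stage 2.
Stage 2 (shareholder, a more-likely-than-not showing, weight is at least 54): (c) 49 < 54 — fails.
  Stage 2 not carried; the shareholder fails its burden.
The analysis ends at Stage 2; the board prevails.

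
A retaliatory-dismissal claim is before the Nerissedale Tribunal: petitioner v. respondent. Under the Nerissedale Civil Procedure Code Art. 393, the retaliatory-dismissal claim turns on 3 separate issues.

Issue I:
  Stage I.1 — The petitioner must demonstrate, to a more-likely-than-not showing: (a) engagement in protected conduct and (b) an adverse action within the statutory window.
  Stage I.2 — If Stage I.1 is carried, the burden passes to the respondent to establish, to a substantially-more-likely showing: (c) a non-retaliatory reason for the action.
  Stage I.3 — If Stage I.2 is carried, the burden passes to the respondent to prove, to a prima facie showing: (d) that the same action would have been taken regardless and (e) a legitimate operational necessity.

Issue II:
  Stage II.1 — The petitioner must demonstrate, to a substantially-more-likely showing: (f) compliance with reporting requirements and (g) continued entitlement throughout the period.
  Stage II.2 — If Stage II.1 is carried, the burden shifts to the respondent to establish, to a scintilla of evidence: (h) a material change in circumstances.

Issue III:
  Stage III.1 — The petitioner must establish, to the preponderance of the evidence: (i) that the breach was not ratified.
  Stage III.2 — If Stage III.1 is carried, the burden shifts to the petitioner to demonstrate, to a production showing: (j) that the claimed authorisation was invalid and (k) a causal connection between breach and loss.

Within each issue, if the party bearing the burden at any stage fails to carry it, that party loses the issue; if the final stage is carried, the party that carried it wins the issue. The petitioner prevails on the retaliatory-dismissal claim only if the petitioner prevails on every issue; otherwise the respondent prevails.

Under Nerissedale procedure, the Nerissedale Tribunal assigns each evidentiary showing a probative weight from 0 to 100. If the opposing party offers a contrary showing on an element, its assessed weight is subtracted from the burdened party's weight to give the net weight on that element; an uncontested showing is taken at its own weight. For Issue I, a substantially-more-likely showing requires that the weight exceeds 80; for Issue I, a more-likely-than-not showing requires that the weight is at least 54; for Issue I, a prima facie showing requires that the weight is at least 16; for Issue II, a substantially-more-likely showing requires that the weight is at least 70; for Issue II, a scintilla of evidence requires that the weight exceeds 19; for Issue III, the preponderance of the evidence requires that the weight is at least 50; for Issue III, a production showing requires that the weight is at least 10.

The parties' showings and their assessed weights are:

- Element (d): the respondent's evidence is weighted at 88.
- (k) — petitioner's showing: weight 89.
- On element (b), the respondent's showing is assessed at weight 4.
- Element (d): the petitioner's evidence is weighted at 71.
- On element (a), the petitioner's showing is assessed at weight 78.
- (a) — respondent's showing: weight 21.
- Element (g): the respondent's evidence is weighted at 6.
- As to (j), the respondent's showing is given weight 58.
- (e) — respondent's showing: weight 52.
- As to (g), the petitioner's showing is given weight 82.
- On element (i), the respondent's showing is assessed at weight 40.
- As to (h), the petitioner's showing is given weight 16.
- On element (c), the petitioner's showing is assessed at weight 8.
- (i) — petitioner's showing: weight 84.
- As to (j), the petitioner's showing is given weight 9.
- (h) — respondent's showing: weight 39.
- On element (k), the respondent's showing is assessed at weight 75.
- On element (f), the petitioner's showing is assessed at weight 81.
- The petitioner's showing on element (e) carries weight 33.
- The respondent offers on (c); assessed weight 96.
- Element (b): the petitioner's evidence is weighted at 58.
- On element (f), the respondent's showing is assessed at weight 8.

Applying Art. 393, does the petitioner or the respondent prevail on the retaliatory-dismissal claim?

— Issue I —
Stage I.1 — burden on petitioner; standard: a more-likely-than-not showing (weight is at least 54).
    (a): 78 − 21 = 57 ≥ 54 [met]
    (b): 58 − 4 = 54 ≥ 54 [met]
  All elements met. The burden passes to the respondent.
Stage I.2 — burden on respondent; standard: a substantially-more-likely showing (weight exceeds 80).
    (c): 96 − 8 = 88 > 80 [met]
  All elements met. The respondent retains the burden for Stage I.3.
Stage I.3 — burden on respondent; standard: a prima facie showing (weight is at least 16).
    (d): 88 − 71 = 17 ≥ 16 [met]
    (e): 52 − 33 = 19 ≥ 16 [met]
  The respondent carries the last stage.
Every stage carried; the respondent prevails on this issue.
— Issue II —
Stage II.1 — burden on petitioner; standard: a substantially-more-likely showing (weight is at least 70).
    (f): 81 − 8 = 73 ≥ 70 [met]
    (g): 82 − 6 = 76 ≥ 70 [met]
  Stage II.1 is satisfied; the onus moves to the respondent.
Stage II.2 — burden on respondent; standard: a scintilla of evidence (weight exceeds 19).
    (h): 39 − 16 = 23 > 19 [met]
  The respondent carries the last stage.
All stages carried — the respondent prevails on this issue.
— Issue III —
Stage III.1 — burden on petitioner; standard: the preponderance of the evidence (weight is at least 50).
    (i): 84 − 40 = 44 < 50 [not met]
  The petitioner does not carry Stage III.1.
So the respondent prevails on this issue.
Per-issue: Issue I → respondent; Issue II → respondent; Issue III → respondent. The petitioner must prevail on every issue; overall, the respondent prevails.

respondent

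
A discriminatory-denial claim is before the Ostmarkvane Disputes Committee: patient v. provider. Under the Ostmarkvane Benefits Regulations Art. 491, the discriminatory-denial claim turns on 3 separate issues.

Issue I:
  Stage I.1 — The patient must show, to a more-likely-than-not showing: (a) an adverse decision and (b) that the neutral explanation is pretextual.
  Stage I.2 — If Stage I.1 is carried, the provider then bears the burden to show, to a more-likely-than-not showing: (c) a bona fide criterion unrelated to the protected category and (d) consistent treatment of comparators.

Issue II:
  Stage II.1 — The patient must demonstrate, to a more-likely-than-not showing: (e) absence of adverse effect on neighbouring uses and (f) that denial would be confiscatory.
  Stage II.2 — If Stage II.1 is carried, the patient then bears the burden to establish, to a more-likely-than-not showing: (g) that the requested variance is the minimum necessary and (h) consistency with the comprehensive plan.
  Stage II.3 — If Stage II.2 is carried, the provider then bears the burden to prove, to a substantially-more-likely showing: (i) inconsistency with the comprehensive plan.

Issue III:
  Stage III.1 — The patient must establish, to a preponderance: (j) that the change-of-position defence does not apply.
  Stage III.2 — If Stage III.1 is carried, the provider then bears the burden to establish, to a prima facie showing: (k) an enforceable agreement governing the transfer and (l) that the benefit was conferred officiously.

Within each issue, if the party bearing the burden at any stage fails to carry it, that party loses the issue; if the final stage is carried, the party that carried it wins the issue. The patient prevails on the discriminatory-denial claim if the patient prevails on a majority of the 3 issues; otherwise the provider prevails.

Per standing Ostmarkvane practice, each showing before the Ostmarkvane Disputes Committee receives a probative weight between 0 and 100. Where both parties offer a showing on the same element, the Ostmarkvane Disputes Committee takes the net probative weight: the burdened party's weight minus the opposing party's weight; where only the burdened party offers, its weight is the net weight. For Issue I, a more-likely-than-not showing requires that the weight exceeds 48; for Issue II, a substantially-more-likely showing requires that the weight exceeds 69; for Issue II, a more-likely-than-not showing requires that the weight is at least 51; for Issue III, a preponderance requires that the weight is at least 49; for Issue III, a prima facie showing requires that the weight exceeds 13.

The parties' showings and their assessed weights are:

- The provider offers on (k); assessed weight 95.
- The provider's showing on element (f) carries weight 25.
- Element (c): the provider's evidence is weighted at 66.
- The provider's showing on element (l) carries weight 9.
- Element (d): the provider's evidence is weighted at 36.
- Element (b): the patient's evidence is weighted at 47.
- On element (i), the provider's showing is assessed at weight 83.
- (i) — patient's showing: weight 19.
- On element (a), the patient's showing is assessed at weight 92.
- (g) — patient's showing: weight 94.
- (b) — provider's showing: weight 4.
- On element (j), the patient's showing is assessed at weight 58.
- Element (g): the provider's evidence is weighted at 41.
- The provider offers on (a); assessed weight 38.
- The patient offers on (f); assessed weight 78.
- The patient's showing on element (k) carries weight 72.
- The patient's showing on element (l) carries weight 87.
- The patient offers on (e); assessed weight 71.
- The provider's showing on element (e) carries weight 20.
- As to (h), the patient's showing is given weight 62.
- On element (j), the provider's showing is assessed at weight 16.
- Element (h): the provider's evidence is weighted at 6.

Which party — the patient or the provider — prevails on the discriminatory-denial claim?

provider

— Issue I —
Stage I.1 — burden on patient; standard: a more-likely-than-not showing (weight exceeds 48).
    (a): 92 − 38 = 54 > 48 [met]
    (b): 47 − 4 = 43 ≤ 48 [not met]
  Stage I.1 not carried; the patient fails its burden.
So the provider prevails on this issue.
— Issue II —
Stage II.1 (patient, a more-likely-than-not showing, weight is at least 51): (e) net 71−20=51 ≥ 51 — meets; (f) net 78−25=53 ≥ 51 — meets.
  All elements met. The patient retains the burden for Stage II.2.
Stage II.2 (patient, a more-likely-than-not showing, weight is at least 51): (g) net 94−41=53 ≥ 51 — meets; (h) net 62−6=56 ≥ 51 — meets.
  Stage II.2 is satisfied; the onus moves to the provider.
Stage II.3 (provider, a substantially-more-likely showing, weight exceeds 69): (i) net 83−19=64 ≤ 69 — fails.
  Stage II.3 not carried; the provider fails its burden.
The patient prevails on this issue.
— Issue III —
Stage III.1 (patient, a preponderance, weight is at least 49): (j) net 58−16=42 < 49 — fails.
  The patient does not carry Stage III.1.
So the provider prevails on this issue.
Per-issue: Issue I → provider; Issue II → patient; Issue III → provider. The patient must prevail on a majority of issues; overall, the provider prevails.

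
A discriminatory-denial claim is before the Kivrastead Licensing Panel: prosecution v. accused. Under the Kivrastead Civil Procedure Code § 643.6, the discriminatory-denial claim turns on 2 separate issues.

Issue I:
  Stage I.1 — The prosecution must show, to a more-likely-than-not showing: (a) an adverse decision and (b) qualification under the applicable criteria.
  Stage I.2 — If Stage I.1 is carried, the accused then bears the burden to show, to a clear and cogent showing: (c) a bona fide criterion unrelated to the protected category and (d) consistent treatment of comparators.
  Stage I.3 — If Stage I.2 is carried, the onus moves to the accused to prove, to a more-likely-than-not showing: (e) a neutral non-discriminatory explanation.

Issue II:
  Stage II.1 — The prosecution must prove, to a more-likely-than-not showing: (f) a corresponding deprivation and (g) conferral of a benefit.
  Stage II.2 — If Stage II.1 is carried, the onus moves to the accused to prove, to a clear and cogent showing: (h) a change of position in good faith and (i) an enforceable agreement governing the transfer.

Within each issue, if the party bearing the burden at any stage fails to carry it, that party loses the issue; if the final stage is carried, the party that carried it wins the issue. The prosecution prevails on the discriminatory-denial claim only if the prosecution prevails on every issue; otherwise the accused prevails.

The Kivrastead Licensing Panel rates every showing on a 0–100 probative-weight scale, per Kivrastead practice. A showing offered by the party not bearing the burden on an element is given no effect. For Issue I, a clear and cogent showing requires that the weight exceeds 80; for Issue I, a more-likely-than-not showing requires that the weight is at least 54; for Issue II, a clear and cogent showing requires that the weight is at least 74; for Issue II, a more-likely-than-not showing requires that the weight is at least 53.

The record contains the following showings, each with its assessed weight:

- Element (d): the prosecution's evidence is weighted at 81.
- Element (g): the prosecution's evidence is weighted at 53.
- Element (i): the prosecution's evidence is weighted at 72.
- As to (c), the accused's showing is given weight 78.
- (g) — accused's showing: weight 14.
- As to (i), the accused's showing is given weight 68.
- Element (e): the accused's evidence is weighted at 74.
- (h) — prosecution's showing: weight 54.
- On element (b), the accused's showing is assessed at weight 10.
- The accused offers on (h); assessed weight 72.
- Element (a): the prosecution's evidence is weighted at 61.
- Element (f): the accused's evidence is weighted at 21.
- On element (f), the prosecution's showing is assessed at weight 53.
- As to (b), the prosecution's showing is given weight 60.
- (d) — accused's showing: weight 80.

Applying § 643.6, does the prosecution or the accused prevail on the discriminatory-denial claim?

— Issue I —
Stage I.1 (prosecution, a more-likely-than-not showing, weight is at least 54): (a) 61 ≥ 54 — meets; (b) 60 (accused's 10 disregarded) ≥ 54 — meets.
  All elements met. The burden passes to the accused.
Stage I.2 (accused, a clear and cogent showing, weight exceeds 80): (c) 78 ≤ 80 — fails; (d) 80 (prosecution's 81 disregarded) ≤ 80 — fails.
  Not every element is met, so the accused fails to carry Stage I.2.
So the prosecution prevails on this issue.
— Issue II —
Stage II.1 — burden on prosecution; standard: a more-likely-than-not showing (weight is at least 53).
    (f): 53 (accused's 21 disregarded) ≥ 53 [met]
    (g): 53 (accused's 14 disregarded) ≥ 53 [met]
  All elements met. The burden passes to the accused.
Stage II.2 — burden on accused; standard: a clear and cogent showing (weight is at least 74).
    (h): 72 (prosecution's 54 disregarded) < 74 [not met]
    (i): 68 (prosecution's 72 disregarded) < 74 [not met]
  The accused does not carry Stage II.2.
So the prosecution prevails on this issue.
Per-issue: Issue I → prosecution; Issue II → prosecution. The prosecution must prevail on every issue; overall, the prosecution prevails.

prosecution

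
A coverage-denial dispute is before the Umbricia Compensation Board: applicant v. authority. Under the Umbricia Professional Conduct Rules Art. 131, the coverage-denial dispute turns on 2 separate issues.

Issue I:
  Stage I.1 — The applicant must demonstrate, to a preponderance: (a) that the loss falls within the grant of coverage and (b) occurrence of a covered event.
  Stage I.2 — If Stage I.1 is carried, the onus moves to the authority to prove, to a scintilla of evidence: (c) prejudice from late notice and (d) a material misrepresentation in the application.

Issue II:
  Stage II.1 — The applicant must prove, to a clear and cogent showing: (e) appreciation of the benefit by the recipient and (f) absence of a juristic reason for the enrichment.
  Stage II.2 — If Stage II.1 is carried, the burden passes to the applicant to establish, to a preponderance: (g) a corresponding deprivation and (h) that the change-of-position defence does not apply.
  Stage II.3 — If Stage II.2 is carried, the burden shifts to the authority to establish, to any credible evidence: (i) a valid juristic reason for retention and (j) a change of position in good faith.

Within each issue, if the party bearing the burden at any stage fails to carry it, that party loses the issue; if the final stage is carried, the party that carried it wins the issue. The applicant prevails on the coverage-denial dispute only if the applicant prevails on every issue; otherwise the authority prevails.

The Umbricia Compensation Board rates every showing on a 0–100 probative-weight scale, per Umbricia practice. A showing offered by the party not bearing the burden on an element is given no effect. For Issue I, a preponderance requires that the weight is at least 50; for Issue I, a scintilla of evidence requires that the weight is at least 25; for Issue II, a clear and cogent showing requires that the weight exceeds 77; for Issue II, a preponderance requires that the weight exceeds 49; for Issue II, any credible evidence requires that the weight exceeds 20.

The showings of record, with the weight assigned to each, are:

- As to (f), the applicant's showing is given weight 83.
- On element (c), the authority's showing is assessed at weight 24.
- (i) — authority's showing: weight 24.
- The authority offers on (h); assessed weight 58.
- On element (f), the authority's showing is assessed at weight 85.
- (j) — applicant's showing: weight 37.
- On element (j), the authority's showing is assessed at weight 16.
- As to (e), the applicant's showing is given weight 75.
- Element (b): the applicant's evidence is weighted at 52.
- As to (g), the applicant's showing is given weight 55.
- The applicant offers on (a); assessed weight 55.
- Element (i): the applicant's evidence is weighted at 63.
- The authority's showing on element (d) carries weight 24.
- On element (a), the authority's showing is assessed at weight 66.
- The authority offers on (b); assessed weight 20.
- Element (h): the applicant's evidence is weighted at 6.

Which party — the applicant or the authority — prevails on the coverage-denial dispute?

— Issue I —
At Stage I.1 the applicant must meet a preponderance (weight is at least 50): on (a) the weight is 55 (the authority's 66 is given no effect), ≥ 50, so (a) meets the standard; on (b) the weight is 52 (the authority's 20 is given no effect), ≥ 50, so (b) meets the standard.
  Stage I.1 is satisfied; the onus moves to the authority.
At Stage I.2 the authority must meet a scintilla of evidence (weight is at least 25): on (c) the weight is 24, which does not reach 25, so (c) does not meet the standard; on (d) the weight is 24, < 25, so (d) does not meet the standard.
  Not every element is met, so the authority fails to carry Stage I.2.
The analysis ends at Stage I.2; the applicant prevails on this issue.
— Issue II —
Stage II.1 (applicant, a clear and cogent showing, weight exceeds 77): (e) 75 ≤ 77 — fails; (f) 83 (authority's 85 disregarded) > 77 — meets.
  Stage II.1 not carried; the applicant fails its burden.
The analysis ends at Stage II.1; the authority prevails on this issue.
Per-issue: Issue I → applicant; Issue II → authority. The applicant must prevail on every issue; overall, the authority prevails.

authority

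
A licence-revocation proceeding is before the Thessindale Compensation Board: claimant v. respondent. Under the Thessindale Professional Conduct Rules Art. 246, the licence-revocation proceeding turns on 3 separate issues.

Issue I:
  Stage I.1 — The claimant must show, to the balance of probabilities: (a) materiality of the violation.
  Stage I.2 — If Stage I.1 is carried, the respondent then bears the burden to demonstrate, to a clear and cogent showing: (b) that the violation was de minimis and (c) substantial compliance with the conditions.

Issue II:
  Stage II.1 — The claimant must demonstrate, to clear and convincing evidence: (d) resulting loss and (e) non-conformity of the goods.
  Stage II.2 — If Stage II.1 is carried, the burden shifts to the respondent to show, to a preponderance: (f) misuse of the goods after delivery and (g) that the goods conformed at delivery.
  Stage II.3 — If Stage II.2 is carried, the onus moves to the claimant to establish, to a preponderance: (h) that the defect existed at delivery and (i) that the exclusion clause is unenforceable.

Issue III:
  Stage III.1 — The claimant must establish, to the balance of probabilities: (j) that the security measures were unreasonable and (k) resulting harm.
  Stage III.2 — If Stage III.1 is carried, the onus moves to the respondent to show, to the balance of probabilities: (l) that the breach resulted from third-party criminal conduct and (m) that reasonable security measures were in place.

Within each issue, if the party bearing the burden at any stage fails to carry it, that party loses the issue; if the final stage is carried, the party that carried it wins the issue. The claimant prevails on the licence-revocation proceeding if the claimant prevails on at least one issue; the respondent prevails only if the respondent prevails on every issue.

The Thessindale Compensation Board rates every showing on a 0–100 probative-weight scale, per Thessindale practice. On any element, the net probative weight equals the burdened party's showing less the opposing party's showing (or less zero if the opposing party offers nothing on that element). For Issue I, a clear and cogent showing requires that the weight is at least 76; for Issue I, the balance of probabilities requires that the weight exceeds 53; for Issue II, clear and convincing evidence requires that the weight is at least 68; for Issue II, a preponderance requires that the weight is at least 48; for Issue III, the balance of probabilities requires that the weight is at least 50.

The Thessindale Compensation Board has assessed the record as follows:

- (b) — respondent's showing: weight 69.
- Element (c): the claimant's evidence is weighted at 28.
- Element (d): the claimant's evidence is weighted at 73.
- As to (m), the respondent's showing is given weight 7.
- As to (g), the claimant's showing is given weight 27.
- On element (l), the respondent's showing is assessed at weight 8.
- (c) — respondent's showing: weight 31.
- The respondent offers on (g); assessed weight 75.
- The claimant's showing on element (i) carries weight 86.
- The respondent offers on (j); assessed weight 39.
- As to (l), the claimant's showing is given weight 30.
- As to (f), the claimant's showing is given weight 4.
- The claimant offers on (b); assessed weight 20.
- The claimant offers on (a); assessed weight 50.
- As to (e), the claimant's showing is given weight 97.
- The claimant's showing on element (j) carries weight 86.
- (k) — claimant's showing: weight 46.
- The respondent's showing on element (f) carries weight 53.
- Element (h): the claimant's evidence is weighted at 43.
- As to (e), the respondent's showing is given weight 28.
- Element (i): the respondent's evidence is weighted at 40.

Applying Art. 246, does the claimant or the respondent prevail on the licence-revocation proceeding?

respondent

— Issue I —
Stage I.1 — burden on claimant; standard: the balance of probabilities (weight exceeds 53).
    (a): 50 ≤ 53 [not met]
  The claimant does not carry Stage I.1.
So the respondent prevails on this issue.
— Issue II —
Stage II.1 — burden on claimant; standard: clear and convincing evidence (weight is at least 68).
    (d): 73 ≥ 68 [met]
    (e): 97 − 28 = 69 ≥ 68 [met]
  All elements met. The burden passes to the respondent.
Stage II.2 — burden on respondent; standard: a preponderance (weight is at least 48).
    (f): 53 − 4 = 49 ≥ 48 [met]
    (g): 75 − 27 = 48 ≥ 48 [met]
  All elements met. The burden passes to the claimant.
Stage II.3 — burden on claimant; standard: a preponderance (weight is at least 48).
    (h): 43 < 48 [not met]
    (i): 86 − 40 = 46 < 48 [not met]
  The claimant does not carry Stage II.3.
So the respondent prevails on this issue.
— Issue III —
Stage III.1 — burden on claimant; standard: the balance of probabilities (weight is at least 50).
    (j): 86 − 39 = 47 < 50 [not met]
    (k): 46 < 50 [not met]
  Stage III.1 not carried; the claimant fails its burden.
The respondent prevails on this issue.
Per-issue: Issue I → respondent; Issue II → respondent; Issue III → respondent. The claimant must prevail on at least one issue; overall, the respondent prevails.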